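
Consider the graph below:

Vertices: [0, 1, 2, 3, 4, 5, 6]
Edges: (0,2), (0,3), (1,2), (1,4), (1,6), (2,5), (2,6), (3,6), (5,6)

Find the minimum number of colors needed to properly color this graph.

The graph has a maximum clique of size 3 (lower bound on chromatic number).
A valid 3-coloring: {0: 1, 1: 2, 2: 0, 3: 0, 4: 0, 5: 2, 6: 1}.
Chromatic number = 3.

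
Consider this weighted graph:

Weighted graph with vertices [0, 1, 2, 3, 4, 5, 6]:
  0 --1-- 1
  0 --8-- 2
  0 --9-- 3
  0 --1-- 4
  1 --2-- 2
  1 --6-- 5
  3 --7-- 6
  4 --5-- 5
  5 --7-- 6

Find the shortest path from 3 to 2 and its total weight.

Using Dijkstra's algorithm from vertex 3:
Shortest path: 3 -> 0 -> 1 -> 2
Total weight: 9 + 1 + 2 = 12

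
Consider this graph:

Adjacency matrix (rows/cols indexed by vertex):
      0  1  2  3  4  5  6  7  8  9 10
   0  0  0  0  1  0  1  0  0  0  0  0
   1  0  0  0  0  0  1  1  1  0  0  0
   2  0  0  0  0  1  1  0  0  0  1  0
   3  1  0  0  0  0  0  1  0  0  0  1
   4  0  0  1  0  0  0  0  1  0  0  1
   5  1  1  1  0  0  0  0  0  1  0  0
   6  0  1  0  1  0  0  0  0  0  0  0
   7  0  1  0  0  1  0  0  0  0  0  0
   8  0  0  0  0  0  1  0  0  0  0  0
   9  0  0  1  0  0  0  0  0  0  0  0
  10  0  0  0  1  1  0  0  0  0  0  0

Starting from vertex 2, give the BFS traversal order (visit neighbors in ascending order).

BFS from vertex 2 (neighbors processed in ascending order):
Visit order: 2, 4, 5, 9, 7, 10, 0, 1, 8, 3, 6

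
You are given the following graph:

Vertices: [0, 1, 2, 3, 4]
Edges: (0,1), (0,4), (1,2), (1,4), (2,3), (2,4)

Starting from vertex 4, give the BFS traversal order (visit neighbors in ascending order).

BFS from vertex 4 (neighbors processed in ascending order):
Visit order: 4, 0, 1, 2, 3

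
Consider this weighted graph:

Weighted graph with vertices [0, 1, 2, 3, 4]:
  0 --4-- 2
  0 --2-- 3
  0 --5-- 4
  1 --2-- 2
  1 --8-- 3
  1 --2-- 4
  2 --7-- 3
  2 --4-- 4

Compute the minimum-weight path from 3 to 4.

Using Dijkstra's algorithm from vertex 3:
Shortest path: 3 -> 0 -> 4
Total weight: 2 + 5 = 7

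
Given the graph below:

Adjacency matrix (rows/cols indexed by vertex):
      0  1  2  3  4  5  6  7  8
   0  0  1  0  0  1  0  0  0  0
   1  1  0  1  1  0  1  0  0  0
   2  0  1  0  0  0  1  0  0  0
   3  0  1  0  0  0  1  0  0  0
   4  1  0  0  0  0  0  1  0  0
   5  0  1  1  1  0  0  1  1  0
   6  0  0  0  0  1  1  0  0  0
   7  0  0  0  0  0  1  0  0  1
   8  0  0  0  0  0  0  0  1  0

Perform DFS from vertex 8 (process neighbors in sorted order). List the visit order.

DFS from vertex 8 (neighbors processed in ascending order):
Visit order: 8, 7, 5, 1, 0, 4, 6, 2, 3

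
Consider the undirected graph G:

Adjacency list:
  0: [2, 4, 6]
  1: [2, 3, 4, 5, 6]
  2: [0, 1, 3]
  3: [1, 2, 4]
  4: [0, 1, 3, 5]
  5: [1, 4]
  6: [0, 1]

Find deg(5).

Vertex 5 has neighbors [1, 4], so deg(5) = 2.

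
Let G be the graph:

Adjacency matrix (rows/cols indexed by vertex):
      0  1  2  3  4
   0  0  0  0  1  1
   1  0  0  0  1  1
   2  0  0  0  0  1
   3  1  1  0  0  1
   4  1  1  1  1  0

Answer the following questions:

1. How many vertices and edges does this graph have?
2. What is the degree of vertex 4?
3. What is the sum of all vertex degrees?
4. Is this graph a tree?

Count: 5 vertices, 6 edges.
Vertex 4 has neighbors [0, 1, 2, 3], degree = 4.
Handshaking lemma: 2 * 6 = 12.
A tree on 5 vertices has 4 edges. This graph has 6 edges (2 extra). Not a tree.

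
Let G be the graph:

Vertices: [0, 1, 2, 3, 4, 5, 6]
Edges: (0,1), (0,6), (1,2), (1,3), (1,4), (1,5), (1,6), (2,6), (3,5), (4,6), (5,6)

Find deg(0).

Vertex 0 has neighbors [1, 6], so deg(0) = 2.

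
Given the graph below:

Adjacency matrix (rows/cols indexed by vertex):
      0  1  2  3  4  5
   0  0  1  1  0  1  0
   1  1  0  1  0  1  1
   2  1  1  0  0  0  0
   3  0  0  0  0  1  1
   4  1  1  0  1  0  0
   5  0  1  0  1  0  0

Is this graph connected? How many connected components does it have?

Checking connectivity: the graph has 1 connected component(s).
All vertices are reachable from each other. The graph IS connected.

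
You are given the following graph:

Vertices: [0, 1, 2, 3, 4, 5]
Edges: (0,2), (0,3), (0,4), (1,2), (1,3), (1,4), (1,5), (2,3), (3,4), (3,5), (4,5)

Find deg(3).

Vertex 3 has neighbors [0, 1, 2, 4, 5], so deg(3) = 5.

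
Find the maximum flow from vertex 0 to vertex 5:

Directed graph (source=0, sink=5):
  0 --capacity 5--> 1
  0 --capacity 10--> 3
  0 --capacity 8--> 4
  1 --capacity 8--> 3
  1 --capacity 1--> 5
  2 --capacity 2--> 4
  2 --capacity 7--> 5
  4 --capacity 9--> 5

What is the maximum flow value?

Computing max flow:
  Flow on (0->1): 1/5
  Flow on (0->4): 8/8
  Flow on (1->5): 1/1
  Flow on (4->5): 8/9
Maximum flow = 9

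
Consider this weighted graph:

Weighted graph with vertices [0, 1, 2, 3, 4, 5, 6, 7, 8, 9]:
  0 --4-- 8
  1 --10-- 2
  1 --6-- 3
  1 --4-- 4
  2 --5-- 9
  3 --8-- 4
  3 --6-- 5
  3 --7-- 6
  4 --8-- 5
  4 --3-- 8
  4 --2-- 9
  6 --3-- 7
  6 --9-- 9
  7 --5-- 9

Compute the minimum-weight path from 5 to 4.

Using Dijkstra's algorithm from vertex 5:
Shortest path: 5 -> 4
Total weight: 8 = 8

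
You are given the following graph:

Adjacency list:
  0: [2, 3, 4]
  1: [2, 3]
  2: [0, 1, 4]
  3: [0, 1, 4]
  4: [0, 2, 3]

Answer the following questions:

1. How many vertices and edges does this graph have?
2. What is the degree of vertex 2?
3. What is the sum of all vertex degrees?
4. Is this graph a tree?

Count: 5 vertices, 7 edges.
Vertex 2 has neighbors [0, 1, 4], degree = 3.
Handshaking lemma: 2 * 7 = 14.
A tree on 5 vertices has 4 edges. This graph has 7 edges (3 extra). Not a tree.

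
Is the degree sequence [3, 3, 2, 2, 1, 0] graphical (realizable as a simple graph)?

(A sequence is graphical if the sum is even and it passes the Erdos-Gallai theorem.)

Sum of degrees = 11. Sum is odd, so the sequence is NOT graphical.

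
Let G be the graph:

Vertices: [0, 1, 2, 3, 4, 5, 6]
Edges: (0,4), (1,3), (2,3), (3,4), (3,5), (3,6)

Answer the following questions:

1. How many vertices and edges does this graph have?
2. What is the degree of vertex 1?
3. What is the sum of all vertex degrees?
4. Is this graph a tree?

Count: 7 vertices, 6 edges.
Vertex 1 has neighbors [3], degree = 1.
Handshaking lemma: 2 * 6 = 12.
A graph is a tree iff it is connected and has exactly n-1 edges. This graph is connected (all 7 vertices in one component) and has 7-1 = 6 edges. It is a tree.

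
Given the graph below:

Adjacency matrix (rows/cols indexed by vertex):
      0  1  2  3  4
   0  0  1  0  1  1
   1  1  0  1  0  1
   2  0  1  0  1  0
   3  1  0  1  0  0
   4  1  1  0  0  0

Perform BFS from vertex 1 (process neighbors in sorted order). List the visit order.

BFS from vertex 1 (neighbors processed in ascending order):
Visit order: 1, 0, 2, 4, 3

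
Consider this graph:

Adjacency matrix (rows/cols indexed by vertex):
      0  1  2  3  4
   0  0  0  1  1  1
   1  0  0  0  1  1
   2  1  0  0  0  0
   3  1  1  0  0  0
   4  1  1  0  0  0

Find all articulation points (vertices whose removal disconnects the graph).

An articulation point is a vertex whose removal disconnects the graph.
Articulation points: [0]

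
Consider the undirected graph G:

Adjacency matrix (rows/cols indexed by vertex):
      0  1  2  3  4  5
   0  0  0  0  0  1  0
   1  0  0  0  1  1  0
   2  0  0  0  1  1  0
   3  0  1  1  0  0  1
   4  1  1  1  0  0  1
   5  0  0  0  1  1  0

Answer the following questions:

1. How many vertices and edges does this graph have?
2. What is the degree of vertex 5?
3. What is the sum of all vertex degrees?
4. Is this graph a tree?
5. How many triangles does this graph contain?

Count: 6 vertices, 7 edges.
Vertex 5 has neighbors [3, 4], degree = 2.
Handshaking lemma: 2 * 7 = 14.
A tree on 6 vertices has 5 edges. This graph has 7 edges (2 extra). Not a tree.
Number of triangles = 0.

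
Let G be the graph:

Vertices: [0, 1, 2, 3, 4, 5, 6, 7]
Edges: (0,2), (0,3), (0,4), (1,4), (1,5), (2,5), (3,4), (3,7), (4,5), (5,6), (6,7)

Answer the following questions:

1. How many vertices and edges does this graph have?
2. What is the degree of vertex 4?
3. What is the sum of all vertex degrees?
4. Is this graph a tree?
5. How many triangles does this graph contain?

Count: 8 vertices, 11 edges.
Vertex 4 has neighbors [0, 1, 3, 5], degree = 4.
Handshaking lemma: 2 * 11 = 22.
A tree on 8 vertices has 7 edges. This graph has 11 edges (4 extra). Not a tree.
Number of triangles = 2.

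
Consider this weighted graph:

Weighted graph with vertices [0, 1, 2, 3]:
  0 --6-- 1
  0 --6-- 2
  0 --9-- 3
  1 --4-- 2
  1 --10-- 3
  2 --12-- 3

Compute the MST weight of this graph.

Applying Kruskal's algorithm (sort edges by weight, add if no cycle):
  Add (1,2) w=4
  Add (0,1) w=6
  Skip (0,2) w=6 (creates cycle)
  Add (0,3) w=9
  Skip (1,3) w=10 (creates cycle)
  Skip (2,3) w=12 (creates cycle)
MST weight = 19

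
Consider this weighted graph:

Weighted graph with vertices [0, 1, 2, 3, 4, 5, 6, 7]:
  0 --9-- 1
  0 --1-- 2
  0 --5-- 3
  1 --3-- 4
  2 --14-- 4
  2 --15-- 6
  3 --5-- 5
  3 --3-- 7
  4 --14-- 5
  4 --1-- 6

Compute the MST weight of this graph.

Applying Kruskal's algorithm (sort edges by weight, add if no cycle):
  Add (0,2) w=1
  Add (4,6) w=1
  Add (1,4) w=3
  Add (3,7) w=3
  Add (0,3) w=5
  Add (3,5) w=5
  Add (0,1) w=9
  Skip (2,4) w=14 (creates cycle)
  Skip (4,5) w=14 (creates cycle)
  Skip (2,6) w=15 (creates cycle)
MST weight = 27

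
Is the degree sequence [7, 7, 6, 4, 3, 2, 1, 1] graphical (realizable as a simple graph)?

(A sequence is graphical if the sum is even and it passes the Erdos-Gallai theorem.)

Sum of degrees = 31. Sum is odd, so the sequence is NOT graphical.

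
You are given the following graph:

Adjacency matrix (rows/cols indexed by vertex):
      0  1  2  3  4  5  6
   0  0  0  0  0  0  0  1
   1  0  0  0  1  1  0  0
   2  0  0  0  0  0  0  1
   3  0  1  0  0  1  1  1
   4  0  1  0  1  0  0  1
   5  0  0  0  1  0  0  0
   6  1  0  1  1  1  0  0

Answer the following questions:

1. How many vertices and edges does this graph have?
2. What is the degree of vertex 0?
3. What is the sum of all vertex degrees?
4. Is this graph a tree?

Count: 7 vertices, 8 edges.
Vertex 0 has neighbors [6], degree = 1.
Handshaking lemma: 2 * 8 = 16.
A tree on 7 vertices has 6 edges. This graph has 8 edges (2 extra). Not a tree.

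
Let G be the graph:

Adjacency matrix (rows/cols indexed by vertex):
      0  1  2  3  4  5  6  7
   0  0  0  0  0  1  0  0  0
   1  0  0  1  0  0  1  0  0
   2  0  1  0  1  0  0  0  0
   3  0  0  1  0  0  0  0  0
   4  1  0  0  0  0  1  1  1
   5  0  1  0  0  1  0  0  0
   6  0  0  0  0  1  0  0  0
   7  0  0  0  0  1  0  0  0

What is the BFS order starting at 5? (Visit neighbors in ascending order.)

BFS from vertex 5 (neighbors processed in ascending order):
Visit order: 5, 1, 4, 2, 0, 6, 7, 3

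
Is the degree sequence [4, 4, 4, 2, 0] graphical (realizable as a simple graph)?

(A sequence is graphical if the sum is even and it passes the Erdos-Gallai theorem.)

Sum of degrees = 14. Sum is even but fails Erdos-Gallai. The sequence is NOT graphical.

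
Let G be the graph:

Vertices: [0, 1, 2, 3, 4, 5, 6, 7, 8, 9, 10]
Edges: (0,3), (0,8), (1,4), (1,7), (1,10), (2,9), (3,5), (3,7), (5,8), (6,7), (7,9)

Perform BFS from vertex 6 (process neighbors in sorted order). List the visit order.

BFS from vertex 6 (neighbors processed in ascending order):
Visit order: 6, 7, 1, 3, 9, 4, 10, 0, 5, 2, 8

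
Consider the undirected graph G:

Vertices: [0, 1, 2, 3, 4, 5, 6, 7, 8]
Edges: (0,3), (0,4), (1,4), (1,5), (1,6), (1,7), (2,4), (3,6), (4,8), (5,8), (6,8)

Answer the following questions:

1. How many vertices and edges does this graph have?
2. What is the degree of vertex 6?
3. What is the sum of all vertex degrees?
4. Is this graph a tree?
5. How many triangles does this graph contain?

Count: 9 vertices, 11 edges.
Vertex 6 has neighbors [1, 3, 8], degree = 3.
Handshaking lemma: 2 * 11 = 22.
A tree on 9 vertices has 8 edges. This graph has 11 edges (3 extra). Not a tree.
Number of triangles = 0.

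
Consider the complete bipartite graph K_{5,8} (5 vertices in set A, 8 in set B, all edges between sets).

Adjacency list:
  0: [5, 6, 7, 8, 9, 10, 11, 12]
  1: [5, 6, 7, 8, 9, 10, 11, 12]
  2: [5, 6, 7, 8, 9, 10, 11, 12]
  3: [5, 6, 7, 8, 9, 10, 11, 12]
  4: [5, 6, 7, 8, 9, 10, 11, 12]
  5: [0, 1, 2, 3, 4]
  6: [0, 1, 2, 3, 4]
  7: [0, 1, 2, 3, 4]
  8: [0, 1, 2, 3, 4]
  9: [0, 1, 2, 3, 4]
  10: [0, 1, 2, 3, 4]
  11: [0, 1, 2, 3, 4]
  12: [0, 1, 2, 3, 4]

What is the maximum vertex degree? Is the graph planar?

Set-A vertices have degree 8; set-B vertices have degree 5. Maximum degree = max(5,8) = 8.
K_{5,8} contains K_{3,3} as a subgraph (since both sides have >= 3 vertices); by Kuratowski's theorem it is not planar.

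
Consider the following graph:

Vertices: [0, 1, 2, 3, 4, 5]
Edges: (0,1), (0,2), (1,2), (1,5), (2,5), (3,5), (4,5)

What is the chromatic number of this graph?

The graph has a maximum clique of size 3 (lower bound on chromatic number).
A valid 3-coloring: {0: 0, 1: 1, 2: 2, 3: 1, 4: 1, 5: 0}.
Chromatic number = 3.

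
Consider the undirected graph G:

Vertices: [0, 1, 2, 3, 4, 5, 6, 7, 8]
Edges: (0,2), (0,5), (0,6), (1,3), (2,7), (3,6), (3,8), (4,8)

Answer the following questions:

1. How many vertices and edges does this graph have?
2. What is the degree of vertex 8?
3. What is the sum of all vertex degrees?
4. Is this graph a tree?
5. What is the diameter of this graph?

Count: 9 vertices, 8 edges.
Vertex 8 has neighbors [3, 4], degree = 2.
Handshaking lemma: 2 * 8 = 16.
A graph is a tree iff it is connected and has exactly n-1 edges. This graph is connected (all 9 vertices in one component) and has 9-1 = 8 edges. It is a tree.
Diameter (longest shortest path) = 6.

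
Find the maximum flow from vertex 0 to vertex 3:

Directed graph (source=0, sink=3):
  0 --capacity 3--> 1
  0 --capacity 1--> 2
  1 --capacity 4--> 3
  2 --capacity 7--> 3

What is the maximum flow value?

Computing max flow:
  Flow on (0->1): 3/3
  Flow on (0->2): 1/1
  Flow on (1->3): 3/4
  Flow on (2->3): 1/7
Maximum flow = 4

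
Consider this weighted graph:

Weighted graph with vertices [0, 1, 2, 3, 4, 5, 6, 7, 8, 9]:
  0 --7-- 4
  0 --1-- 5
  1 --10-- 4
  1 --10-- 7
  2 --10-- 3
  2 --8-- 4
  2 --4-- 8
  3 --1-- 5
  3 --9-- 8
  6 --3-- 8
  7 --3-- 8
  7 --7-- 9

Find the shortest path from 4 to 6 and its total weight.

Using Dijkstra's algorithm from vertex 4:
Shortest path: 4 -> 2 -> 8 -> 6
Total weight: 8 + 4 + 3 = 15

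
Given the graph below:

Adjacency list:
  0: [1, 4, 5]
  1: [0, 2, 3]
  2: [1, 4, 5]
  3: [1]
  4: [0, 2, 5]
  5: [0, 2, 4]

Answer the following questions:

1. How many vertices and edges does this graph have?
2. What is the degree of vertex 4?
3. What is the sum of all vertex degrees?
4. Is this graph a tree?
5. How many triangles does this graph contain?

Count: 6 vertices, 8 edges.
Vertex 4 has neighbors [0, 2, 5], degree = 3.
Handshaking lemma: 2 * 8 = 16.
A tree on 6 vertices has 5 edges. This graph has 8 edges (3 extra). Not a tree.
Number of triangles = 2.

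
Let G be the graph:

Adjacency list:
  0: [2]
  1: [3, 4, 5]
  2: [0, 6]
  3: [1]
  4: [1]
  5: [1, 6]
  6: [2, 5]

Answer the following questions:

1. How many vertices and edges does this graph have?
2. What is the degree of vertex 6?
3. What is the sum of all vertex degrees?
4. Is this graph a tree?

Count: 7 vertices, 6 edges.
Vertex 6 has neighbors [2, 5], degree = 2.
Handshaking lemma: 2 * 6 = 12.
A graph is a tree iff it is connected and has exactly n-1 edges. This graph is connected (all 7 vertices in one component) and has 7-1 = 6 edges. It is a tree.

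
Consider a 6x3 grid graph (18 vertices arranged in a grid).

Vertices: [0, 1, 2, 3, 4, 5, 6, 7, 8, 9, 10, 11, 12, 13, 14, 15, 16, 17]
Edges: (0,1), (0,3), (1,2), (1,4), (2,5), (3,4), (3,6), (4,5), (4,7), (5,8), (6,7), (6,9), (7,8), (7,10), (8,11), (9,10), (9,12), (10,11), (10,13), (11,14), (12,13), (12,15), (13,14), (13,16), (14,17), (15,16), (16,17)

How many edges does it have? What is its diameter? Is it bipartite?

A 6x3 grid has 15 vertical edges and 12 horizontal edges.
Total edges = 15 + 12 = 27.
Diameter = (6-1) + (3-1) = 7 (corner to opposite corner).
Grid graphs are bipartite (checkerboard coloring).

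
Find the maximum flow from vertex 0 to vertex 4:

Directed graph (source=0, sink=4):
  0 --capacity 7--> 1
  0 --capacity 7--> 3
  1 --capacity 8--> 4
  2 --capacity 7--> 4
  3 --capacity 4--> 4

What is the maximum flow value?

Computing max flow:
  Flow on (0->1): 7/7
  Flow on (0->3): 4/7
  Flow on (1->4): 7/8
  Flow on (3->4): 4/4
Maximum flow = 11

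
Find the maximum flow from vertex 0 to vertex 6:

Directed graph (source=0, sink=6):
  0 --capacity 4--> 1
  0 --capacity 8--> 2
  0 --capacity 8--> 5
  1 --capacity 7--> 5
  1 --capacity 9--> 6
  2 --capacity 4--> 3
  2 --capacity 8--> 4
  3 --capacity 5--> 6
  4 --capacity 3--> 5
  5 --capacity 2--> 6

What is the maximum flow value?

Computing max flow:
  Flow on (0->1): 4/4
  Flow on (0->2): 4/8
  Flow on (0->5): 2/8
  Flow on (1->6): 4/9
  Flow on (2->3): 4/4
  Flow on (3->6): 4/5
  Flow on (5->6): 2/2
Maximum flow = 10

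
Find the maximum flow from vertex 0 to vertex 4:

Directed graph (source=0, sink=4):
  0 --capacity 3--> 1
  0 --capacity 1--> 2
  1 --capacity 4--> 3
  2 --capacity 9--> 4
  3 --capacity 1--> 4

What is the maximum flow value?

Computing max flow:
  Flow on (0->1): 1/3
  Flow on (0->2): 1/1
  Flow on (1->3): 1/4
  Flow on (2->4): 1/9
  Flow on (3->4): 1/1
Maximum flow = 2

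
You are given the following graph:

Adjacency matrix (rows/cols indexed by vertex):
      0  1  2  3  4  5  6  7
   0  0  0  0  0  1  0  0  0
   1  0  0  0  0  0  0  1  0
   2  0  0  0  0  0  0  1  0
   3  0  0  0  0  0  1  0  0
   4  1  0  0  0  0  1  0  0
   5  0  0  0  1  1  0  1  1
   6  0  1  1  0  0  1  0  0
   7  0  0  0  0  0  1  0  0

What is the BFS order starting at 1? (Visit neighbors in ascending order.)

BFS from vertex 1 (neighbors processed in ascending order):
Visit order: 1, 6, 2, 5, 3, 4, 7, 0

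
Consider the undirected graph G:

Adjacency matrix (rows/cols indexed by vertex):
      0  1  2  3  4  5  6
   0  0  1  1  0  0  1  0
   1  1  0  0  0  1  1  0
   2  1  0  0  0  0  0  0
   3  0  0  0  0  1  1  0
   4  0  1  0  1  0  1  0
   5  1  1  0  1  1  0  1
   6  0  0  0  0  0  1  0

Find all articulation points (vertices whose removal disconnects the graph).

An articulation point is a vertex whose removal disconnects the graph.
Articulation points: [0, 5]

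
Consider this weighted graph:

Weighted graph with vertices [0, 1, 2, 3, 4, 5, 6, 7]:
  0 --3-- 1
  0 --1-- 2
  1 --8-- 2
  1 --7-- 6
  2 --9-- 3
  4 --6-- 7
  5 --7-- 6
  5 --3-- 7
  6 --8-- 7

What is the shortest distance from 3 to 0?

Using Dijkstra's algorithm from vertex 3:
Shortest path: 3 -> 2 -> 0
Total weight: 9 + 1 = 10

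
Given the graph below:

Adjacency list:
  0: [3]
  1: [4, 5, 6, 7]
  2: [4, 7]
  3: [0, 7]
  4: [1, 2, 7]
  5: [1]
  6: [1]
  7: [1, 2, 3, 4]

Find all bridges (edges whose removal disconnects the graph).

A bridge is an edge whose removal increases the number of connected components.
Bridges found: (0,3), (1,5), (1,6), (3,7)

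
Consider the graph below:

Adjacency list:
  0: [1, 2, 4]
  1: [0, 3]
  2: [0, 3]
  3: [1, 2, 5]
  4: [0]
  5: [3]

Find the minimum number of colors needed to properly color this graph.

The graph has a maximum clique of size 2 (lower bound on chromatic number).
A valid 2-coloring: {0: 0, 1: 1, 2: 1, 3: 0, 4: 1, 5: 1}.
Chromatic number = 2.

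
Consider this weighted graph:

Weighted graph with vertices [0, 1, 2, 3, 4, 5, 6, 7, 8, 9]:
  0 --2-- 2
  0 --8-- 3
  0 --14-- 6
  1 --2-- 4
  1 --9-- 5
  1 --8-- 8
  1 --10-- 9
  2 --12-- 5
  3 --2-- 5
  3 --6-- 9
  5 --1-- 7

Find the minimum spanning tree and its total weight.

Applying Kruskal's algorithm (sort edges by weight, add if no cycle):
  Add (5,7) w=1
  Add (0,2) w=2
  Add (1,4) w=2
  Add (3,5) w=2
  Add (3,9) w=6
  Add (0,3) w=8
  Add (1,8) w=8
  Add (1,5) w=9
  Skip (1,9) w=10 (creates cycle)
  Skip (2,5) w=12 (creates cycle)
  Add (0,6) w=14
MST weight = 52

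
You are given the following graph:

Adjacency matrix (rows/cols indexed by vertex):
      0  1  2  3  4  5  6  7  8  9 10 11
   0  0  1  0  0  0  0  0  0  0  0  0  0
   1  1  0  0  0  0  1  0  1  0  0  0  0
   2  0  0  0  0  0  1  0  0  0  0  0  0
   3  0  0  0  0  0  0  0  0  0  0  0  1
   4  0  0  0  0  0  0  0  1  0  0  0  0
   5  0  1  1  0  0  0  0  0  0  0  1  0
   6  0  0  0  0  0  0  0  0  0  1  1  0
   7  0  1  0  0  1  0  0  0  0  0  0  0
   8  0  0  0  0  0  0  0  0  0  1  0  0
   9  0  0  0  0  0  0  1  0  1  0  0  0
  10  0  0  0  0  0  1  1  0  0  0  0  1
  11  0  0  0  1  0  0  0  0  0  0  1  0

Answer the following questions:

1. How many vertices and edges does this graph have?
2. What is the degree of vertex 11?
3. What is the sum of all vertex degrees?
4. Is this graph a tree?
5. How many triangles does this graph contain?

Count: 12 vertices, 11 edges.
Vertex 11 has neighbors [3, 10], degree = 2.
Handshaking lemma: 2 * 11 = 22.
A graph is a tree iff it is connected and has exactly n-1 edges. This graph is connected (all 12 vertices in one component) and has 12-1 = 11 edges. It is a tree.
Number of triangles = 0.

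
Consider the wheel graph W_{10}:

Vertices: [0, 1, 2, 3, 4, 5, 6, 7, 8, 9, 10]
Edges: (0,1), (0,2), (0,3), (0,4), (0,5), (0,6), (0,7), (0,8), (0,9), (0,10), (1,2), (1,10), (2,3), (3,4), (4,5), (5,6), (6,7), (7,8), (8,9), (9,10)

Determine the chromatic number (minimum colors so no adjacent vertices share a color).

W_{10} = C_{10} plus a hub adjacent to every cycle vertex.
The outer cycle needs 2 colors (even cycle); the hub is adjacent to all of them so needs a fresh color.
Chromatic number = 2 + 1 = 3.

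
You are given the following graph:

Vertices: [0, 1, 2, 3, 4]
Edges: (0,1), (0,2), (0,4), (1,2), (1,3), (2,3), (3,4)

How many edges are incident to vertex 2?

Vertex 2 has neighbors [0, 1, 3], so deg(2) = 3.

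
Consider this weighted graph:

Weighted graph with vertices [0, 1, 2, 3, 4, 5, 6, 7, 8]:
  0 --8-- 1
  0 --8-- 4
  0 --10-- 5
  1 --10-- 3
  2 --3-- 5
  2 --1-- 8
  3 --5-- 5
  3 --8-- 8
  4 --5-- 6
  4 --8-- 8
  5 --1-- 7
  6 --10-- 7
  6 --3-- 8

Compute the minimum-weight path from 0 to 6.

Using Dijkstra's algorithm from vertex 0:
Shortest path: 0 -> 4 -> 6
Total weight: 8 + 5 = 13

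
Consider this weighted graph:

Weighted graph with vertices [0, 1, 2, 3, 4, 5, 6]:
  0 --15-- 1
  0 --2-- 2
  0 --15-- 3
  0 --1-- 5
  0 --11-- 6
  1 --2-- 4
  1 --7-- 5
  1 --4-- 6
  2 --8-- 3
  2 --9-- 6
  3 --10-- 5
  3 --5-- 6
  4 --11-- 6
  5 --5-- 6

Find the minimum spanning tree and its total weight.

Applying Kruskal's algorithm (sort edges by weight, add if no cycle):
  Add (0,5) w=1
  Add (0,2) w=2
  Add (1,4) w=2
  Add (1,6) w=4
  Add (3,6) w=5
  Add (5,6) w=5
  Skip (1,5) w=7 (creates cycle)
  Skip (2,3) w=8 (creates cycle)
  Skip (2,6) w=9 (creates cycle)
  Skip (3,5) w=10 (creates cycle)
  Skip (0,6) w=11 (creates cycle)
  Skip (4,6) w=11 (creates cycle)
  Skip (0,3) w=15 (creates cycle)
  Skip (0,1) w=15 (creates cycle)
MST weight = 19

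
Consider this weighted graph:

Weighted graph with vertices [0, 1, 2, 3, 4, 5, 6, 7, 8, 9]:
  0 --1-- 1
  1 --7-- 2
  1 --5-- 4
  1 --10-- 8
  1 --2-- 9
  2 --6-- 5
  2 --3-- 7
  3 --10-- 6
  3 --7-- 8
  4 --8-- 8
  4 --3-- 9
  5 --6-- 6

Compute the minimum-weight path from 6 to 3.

Using Dijkstra's algorithm from vertex 6:
Shortest path: 6 -> 3
Total weight: 10 = 10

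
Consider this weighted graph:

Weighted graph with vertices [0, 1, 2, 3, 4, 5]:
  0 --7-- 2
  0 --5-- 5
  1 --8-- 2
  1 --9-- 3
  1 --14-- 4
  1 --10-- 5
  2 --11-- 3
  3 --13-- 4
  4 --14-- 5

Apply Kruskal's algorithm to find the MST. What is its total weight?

Applying Kruskal's algorithm (sort edges by weight, add if no cycle):
  Add (0,5) w=5
  Add (0,2) w=7
  Add (1,2) w=8
  Add (1,3) w=9
  Skip (1,5) w=10 (creates cycle)
  Skip (2,3) w=11 (creates cycle)
  Add (3,4) w=13
  Skip (1,4) w=14 (creates cycle)
  Skip (4,5) w=14 (creates cycle)
MST weight = 42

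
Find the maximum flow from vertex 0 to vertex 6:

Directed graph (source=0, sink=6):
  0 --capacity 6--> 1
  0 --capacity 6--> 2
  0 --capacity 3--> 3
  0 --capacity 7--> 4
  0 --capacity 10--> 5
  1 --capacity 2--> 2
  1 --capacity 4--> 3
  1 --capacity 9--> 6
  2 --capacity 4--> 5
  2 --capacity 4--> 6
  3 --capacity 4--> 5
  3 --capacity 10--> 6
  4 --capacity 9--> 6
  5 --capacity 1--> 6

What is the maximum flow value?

Computing max flow:
  Flow on (0->1): 6/6
  Flow on (0->2): 4/6
  Flow on (0->3): 3/3
  Flow on (0->4): 7/7
  Flow on (0->5): 1/10
  Flow on (1->6): 6/9
  Flow on (2->6): 4/4
  Flow on (3->6): 3/10
  Flow on (4->6): 7/9
  Flow on (5->6): 1/1
Maximum flow = 21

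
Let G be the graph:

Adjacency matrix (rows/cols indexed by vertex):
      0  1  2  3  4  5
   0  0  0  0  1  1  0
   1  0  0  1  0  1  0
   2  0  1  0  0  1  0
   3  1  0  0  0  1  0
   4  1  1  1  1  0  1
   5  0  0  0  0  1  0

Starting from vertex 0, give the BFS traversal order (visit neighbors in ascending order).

BFS from vertex 0 (neighbors processed in ascending order):
Visit order: 0, 3, 4, 1, 2, 5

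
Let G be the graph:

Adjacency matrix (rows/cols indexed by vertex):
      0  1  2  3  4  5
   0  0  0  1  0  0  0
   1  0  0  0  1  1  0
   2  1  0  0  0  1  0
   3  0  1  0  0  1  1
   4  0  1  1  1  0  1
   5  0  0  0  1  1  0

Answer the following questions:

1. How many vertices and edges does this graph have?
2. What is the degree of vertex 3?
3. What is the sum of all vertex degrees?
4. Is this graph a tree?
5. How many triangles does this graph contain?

Count: 6 vertices, 7 edges.
Vertex 3 has neighbors [1, 4, 5], degree = 3.
Handshaking lemma: 2 * 7 = 14.
A tree on 6 vertices has 5 edges. This graph has 7 edges (2 extra). Not a tree.
Number of triangles = 2.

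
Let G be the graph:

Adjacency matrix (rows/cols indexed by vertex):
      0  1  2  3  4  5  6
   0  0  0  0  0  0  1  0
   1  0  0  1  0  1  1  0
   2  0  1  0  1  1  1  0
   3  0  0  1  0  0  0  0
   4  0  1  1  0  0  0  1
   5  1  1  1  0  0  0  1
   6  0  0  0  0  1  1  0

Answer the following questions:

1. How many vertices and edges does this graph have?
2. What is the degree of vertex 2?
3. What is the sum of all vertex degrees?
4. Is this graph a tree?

Count: 7 vertices, 9 edges.
Vertex 2 has neighbors [1, 3, 4, 5], degree = 4.
Handshaking lemma: 2 * 9 = 18.
A tree on 7 vertices has 6 edges. This graph has 9 edges (3 extra). Not a tree.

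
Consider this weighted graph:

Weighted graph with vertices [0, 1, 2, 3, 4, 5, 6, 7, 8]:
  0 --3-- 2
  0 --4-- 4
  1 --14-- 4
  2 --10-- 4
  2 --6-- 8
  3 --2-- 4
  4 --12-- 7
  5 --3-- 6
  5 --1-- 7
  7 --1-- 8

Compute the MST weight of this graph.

Applying Kruskal's algorithm (sort edges by weight, add if no cycle):
  Add (5,7) w=1
  Add (7,8) w=1
  Add (3,4) w=2
  Add (0,2) w=3
  Add (5,6) w=3
  Add (0,4) w=4
  Add (2,8) w=6
  Skip (2,4) w=10 (creates cycle)
  Skip (4,7) w=12 (creates cycle)
  Add (1,4) w=14
MST weight = 34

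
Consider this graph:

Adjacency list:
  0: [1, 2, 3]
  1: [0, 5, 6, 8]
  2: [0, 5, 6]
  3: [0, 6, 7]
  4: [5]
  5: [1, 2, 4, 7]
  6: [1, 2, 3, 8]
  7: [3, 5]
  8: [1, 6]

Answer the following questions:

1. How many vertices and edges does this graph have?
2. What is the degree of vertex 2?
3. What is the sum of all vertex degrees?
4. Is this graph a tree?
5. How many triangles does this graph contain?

Count: 9 vertices, 13 edges.
Vertex 2 has neighbors [0, 5, 6], degree = 3.
Handshaking lemma: 2 * 13 = 26.
A tree on 9 vertices has 8 edges. This graph has 13 edges (5 extra). Not a tree.
Number of triangles = 1.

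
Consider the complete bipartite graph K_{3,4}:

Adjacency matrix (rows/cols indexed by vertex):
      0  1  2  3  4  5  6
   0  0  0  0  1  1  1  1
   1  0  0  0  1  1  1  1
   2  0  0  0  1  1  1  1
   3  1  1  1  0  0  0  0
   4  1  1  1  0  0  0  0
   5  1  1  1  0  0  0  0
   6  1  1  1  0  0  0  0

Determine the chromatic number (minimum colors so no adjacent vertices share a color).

K_{3,4} is bipartite: vertices split into two independent sets of size 3 and 4.
Color one set 0, the other 1. No adjacent vertices share a color.
Chromatic number = 2.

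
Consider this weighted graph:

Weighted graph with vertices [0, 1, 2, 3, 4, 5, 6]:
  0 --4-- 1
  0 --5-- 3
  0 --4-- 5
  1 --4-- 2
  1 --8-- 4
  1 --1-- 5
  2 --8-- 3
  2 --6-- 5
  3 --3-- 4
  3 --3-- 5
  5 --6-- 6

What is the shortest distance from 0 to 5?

Using Dijkstra's algorithm from vertex 0:
Shortest path: 0 -> 5
Total weight: 4 = 4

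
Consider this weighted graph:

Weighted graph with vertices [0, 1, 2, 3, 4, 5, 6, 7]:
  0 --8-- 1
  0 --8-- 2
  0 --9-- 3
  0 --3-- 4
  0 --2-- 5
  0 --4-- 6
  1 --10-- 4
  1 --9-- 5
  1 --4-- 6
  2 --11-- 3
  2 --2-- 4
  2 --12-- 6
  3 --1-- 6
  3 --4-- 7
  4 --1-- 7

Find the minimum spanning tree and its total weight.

Applying Kruskal's algorithm (sort edges by weight, add if no cycle):
  Add (3,6) w=1
  Add (4,7) w=1
  Add (0,5) w=2
  Add (2,4) w=2
  Add (0,4) w=3
  Add (0,6) w=4
  Add (1,6) w=4
  Skip (3,7) w=4 (creates cycle)
  Skip (0,2) w=8 (creates cycle)
  Skip (0,1) w=8 (creates cycle)
  Skip (0,3) w=9 (creates cycle)
  Skip (1,5) w=9 (creates cycle)
  Skip (1,4) w=10 (creates cycle)
  Skip (2,3) w=11 (creates cycle)
  Skip (2,6) w=12 (creates cycle)
MST weight = 17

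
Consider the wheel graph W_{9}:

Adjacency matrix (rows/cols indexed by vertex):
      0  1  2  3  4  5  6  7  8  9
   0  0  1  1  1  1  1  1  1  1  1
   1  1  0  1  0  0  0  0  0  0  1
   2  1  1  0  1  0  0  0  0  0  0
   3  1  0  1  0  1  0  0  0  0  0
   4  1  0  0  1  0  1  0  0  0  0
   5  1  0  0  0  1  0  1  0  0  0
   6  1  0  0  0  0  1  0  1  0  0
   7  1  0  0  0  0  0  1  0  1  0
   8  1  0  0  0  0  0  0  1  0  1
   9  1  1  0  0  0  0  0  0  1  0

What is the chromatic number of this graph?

W_{9} = C_{9} plus a hub adjacent to every cycle vertex.
The outer cycle needs 3 colors (odd cycle); the hub is adjacent to all of them so needs a fresh color.
Chromatic number = 3 + 1 = 4.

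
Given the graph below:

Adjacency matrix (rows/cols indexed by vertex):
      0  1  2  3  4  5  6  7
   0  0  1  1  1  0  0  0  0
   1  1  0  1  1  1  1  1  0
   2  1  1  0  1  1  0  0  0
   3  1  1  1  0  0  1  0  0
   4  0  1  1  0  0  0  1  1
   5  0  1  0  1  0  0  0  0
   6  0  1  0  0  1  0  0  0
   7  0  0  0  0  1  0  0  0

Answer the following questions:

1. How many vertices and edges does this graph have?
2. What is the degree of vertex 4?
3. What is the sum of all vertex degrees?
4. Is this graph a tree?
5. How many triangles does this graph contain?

Count: 8 vertices, 13 edges.
Vertex 4 has neighbors [1, 2, 6, 7], degree = 4.
Handshaking lemma: 2 * 13 = 26.
A tree on 8 vertices has 7 edges. This graph has 13 edges (6 extra). Not a tree.
Number of triangles = 7.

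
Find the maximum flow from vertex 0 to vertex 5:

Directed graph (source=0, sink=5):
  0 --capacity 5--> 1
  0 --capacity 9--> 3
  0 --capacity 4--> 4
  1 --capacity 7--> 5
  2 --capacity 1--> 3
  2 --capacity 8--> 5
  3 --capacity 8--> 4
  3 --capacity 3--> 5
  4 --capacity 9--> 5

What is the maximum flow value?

Computing max flow:
  Flow on (0->1): 5/5
  Flow on (0->3): 9/9
  Flow on (0->4): 3/4
  Flow on (1->5): 5/7
  Flow on (3->4): 6/8
  Flow on (3->5): 3/3
  Flow on (4->5): 9/9
Maximum flow = 17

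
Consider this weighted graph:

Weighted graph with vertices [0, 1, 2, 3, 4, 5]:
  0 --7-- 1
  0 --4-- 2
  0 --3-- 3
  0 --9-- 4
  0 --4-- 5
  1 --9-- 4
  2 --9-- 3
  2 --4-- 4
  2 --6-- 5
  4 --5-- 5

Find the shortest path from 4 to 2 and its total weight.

Using Dijkstra's algorithm from vertex 4:
Shortest path: 4 -> 2
Total weight: 4 = 4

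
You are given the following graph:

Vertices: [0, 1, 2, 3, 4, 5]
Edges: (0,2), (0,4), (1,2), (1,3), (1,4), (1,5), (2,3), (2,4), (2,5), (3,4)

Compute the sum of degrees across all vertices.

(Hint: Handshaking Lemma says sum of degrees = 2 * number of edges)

Count edges: 10 edges.
By Handshaking Lemma: sum of degrees = 2 * 10 = 20.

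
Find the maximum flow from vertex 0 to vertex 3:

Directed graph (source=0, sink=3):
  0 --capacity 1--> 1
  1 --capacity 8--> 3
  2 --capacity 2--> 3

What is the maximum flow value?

Computing max flow:
  Flow on (0->1): 1/1
  Flow on (1->3): 1/8
Maximum flow = 1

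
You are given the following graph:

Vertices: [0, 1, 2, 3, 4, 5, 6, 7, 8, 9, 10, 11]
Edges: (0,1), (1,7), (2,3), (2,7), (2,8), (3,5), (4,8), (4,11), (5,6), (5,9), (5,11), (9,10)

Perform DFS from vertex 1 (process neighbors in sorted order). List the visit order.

DFS from vertex 1 (neighbors processed in ascending order):
Visit order: 1, 0, 7, 2, 3, 5, 6, 9, 10, 11, 4, 8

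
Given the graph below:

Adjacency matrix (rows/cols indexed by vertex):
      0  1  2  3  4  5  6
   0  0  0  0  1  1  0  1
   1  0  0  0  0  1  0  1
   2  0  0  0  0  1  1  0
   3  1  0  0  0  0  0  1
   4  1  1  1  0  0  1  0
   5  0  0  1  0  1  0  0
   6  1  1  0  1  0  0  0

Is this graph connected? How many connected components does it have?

Checking connectivity: the graph has 1 connected component(s).
All vertices are reachable from each other. The graph IS connected.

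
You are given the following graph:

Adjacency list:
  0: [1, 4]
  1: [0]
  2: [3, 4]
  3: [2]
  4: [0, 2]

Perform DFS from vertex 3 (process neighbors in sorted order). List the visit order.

DFS from vertex 3 (neighbors processed in ascending order):
Visit order: 3, 2, 4, 0, 1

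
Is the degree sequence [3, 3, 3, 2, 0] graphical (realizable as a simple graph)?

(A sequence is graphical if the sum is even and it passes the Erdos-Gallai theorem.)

Sum of degrees = 11. Sum is odd, so the sequence is NOT graphical.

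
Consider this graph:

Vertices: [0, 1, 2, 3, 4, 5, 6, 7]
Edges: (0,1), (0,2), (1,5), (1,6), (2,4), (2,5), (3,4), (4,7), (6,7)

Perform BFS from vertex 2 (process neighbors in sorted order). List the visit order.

BFS from vertex 2 (neighbors processed in ascending order):
Visit order: 2, 0, 4, 5, 1, 3, 7, 6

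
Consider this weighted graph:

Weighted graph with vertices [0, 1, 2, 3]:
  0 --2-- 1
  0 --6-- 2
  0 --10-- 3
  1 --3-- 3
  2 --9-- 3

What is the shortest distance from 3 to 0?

Using Dijkstra's algorithm from vertex 3:
Shortest path: 3 -> 1 -> 0
Total weight: 3 + 2 = 5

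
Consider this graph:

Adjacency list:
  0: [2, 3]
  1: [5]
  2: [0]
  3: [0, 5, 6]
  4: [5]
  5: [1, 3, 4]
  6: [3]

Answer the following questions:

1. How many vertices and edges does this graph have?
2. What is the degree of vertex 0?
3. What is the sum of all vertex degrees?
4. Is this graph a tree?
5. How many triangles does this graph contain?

Count: 7 vertices, 6 edges.
Vertex 0 has neighbors [2, 3], degree = 2.
Handshaking lemma: 2 * 6 = 12.
A graph is a tree iff it is connected and has exactly n-1 edges. This graph is connected (all 7 vertices in one component) and has 7-1 = 6 edges. It is a tree.
Number of triangles = 0.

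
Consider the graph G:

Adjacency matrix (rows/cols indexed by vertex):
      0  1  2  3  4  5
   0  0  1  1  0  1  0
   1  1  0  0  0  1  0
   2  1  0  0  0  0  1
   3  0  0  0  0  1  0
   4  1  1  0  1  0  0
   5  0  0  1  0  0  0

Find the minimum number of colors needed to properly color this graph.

The graph has a maximum clique of size 3 (lower bound on chromatic number).
A valid 3-coloring: {0: 0, 1: 2, 2: 1, 3: 0, 4: 1, 5: 0}.
Chromatic number = 3.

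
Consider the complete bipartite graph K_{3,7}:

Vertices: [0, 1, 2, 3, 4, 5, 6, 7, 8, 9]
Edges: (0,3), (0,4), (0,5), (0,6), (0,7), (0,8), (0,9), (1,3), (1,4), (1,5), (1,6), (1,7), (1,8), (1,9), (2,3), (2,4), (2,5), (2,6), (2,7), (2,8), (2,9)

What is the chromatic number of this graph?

K_{3,7} is bipartite: vertices split into two independent sets of size 3 and 7.
Color one set 0, the other 1. No adjacent vertices share a color.
Chromatic number = 2.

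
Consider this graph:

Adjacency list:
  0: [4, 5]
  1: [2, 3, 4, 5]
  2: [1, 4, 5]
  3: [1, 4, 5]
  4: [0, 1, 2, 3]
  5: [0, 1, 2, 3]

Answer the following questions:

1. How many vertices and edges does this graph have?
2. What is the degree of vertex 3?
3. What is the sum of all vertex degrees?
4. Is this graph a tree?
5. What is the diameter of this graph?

Count: 6 vertices, 10 edges.
Vertex 3 has neighbors [1, 4, 5], degree = 3.
Handshaking lemma: 2 * 10 = 20.
A tree on 6 vertices has 5 edges. This graph has 10 edges (5 extra). Not a tree.
Diameter (longest shortest path) = 2.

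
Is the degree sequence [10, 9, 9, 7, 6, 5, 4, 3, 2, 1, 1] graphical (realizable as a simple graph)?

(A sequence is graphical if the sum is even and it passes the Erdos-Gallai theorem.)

Sum of degrees = 57. Sum is odd, so the sequence is NOT graphical.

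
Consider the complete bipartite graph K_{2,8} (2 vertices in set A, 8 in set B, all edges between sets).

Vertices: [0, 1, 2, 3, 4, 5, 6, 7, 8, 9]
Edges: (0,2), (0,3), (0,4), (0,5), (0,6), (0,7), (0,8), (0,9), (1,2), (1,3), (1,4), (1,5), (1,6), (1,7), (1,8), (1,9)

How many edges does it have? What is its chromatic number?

K_{2,8} has 2 * 8 = 16 edges.
Bipartite graphs have chromatic number 2 (color each partition differently).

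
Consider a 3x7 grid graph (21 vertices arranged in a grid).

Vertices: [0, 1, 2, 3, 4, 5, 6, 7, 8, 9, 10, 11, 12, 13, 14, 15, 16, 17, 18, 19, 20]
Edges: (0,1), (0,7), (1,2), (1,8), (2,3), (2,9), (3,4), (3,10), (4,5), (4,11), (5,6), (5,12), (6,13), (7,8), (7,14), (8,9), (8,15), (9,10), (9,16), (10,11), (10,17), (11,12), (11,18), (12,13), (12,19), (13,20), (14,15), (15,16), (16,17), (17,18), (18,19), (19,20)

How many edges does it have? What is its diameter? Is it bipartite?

A 3x7 grid has 14 vertical edges and 18 horizontal edges.
Total edges = 14 + 18 = 32.
Diameter = (3-1) + (7-1) = 8 (corner to opposite corner).
Grid graphs are bipartite (checkerboard coloring).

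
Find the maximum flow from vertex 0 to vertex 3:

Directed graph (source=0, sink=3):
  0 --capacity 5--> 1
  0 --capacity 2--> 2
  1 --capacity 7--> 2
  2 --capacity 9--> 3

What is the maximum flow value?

Computing max flow:
  Flow on (0->1): 5/5
  Flow on (0->2): 2/2
  Flow on (1->2): 5/7
  Flow on (2->3): 7/9
Maximum flow = 7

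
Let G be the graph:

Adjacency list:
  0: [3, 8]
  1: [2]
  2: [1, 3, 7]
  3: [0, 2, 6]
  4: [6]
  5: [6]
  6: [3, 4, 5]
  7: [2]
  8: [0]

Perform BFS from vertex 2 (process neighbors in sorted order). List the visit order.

BFS from vertex 2 (neighbors processed in ascending order):
Visit order: 2, 1, 3, 7, 0, 6, 8, 4, 5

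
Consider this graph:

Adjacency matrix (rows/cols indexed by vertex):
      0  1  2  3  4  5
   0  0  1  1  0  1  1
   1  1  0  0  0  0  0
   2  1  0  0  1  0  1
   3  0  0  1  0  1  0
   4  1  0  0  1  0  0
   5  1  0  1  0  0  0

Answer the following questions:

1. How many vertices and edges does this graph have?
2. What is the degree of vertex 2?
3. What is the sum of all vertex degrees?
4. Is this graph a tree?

Count: 6 vertices, 7 edges.
Vertex 2 has neighbors [0, 3, 5], degree = 3.
Handshaking lemma: 2 * 7 = 14.
A tree on 6 vertices has 5 edges. This graph has 7 edges (2 extra). Not a tree.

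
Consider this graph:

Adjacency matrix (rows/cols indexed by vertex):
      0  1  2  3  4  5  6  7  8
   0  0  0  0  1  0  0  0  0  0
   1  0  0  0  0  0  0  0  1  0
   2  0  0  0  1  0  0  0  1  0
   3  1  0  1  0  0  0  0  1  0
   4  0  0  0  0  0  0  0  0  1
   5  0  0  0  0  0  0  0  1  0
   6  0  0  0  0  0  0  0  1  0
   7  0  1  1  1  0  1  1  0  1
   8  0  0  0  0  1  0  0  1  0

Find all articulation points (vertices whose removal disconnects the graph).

An articulation point is a vertex whose removal disconnects the graph.
Articulation points: [3, 7, 8]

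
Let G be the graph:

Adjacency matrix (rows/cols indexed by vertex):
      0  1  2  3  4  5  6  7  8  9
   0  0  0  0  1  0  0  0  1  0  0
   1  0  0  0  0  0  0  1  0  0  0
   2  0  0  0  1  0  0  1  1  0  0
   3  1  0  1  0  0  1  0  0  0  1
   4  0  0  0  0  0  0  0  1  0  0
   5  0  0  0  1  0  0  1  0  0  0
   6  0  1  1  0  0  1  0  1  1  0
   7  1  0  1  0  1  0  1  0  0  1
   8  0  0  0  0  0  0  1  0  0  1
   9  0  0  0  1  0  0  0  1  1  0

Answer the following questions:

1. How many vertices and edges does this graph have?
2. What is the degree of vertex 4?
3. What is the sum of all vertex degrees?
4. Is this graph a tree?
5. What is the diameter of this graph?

Count: 10 vertices, 14 edges.
Vertex 4 has neighbors [7], degree = 1.
Handshaking lemma: 2 * 14 = 28.
A tree on 10 vertices has 9 edges. This graph has 14 edges (5 extra). Not a tree.
Diameter (longest shortest path) = 3.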